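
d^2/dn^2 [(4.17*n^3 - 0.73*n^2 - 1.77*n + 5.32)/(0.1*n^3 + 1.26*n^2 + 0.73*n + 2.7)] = (-1.06544*n^6 - 1.93266*n^5 - 13.89078*n^4 - 14.46255*n^3 + 122.956332*n^2 + 239.266656*n - 34.193284)/(0.001*n^9 + 0.0378*n^8 + 0.49818*n^7 + 2.633256*n^6 + 5.677914*n^5 + 16.056522*n^4 + 17.476777*n^3 + 31.87269*n^2 + 15.9651*n + 19.683)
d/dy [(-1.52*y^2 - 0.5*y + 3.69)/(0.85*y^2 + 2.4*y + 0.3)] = (-3.223*y^2 - 7.185*y - 9.006)/(0.7225*y^4 + 4.08*y^3 + 6.27*y^2 + 1.44*y + 0.09)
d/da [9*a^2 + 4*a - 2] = 18*a + 4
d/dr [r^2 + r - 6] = 2*r + 1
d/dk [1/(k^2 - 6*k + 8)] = 2*(3 - k)/(k^2 - 6*k + 8)^2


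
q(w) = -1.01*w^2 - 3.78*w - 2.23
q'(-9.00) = 14.40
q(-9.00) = -50.02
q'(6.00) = -15.90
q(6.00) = -61.27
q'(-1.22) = -1.32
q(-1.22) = 0.88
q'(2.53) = -8.89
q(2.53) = -18.26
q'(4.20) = -12.26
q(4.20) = -35.92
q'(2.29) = -8.41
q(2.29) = -16.18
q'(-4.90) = 6.12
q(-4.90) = -7.96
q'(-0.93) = -1.90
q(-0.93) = 0.41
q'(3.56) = -10.97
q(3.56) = -28.49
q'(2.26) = -8.35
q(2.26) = -15.93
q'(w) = -2.02*w - 3.78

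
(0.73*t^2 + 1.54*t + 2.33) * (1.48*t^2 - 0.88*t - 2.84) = 1.0804*t^4 + 1.6368*t^3 + 0.02*t^2 - 6.424*t - 6.6172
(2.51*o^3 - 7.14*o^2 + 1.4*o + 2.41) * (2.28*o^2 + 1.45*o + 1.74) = 5.7228*o^5 - 12.6397*o^4 - 2.7936*o^3 - 4.8988*o^2 + 5.9305*o + 4.1934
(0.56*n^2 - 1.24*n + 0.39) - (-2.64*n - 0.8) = 0.56*n^2 + 1.4*n + 1.19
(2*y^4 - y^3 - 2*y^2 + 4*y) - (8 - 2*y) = 2*y^4 - y^3 - 2*y^2 + 6*y - 8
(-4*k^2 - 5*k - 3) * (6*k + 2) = -24*k^3 - 38*k^2 - 28*k - 6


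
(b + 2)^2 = b^2 + 4*b + 4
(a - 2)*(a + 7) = a^2 + 5*a - 14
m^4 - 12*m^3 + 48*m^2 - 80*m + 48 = (m - 6)*(m - 2)^3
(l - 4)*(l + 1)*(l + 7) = l^3 + 4*l^2 - 25*l - 28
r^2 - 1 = (r - 1)*(r + 1)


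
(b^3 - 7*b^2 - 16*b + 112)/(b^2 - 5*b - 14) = (b^2 - 16)/(b + 2)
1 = 1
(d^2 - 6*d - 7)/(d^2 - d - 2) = (d - 7)/(d - 2)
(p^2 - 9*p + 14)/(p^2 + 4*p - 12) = (p - 7)/(p + 6)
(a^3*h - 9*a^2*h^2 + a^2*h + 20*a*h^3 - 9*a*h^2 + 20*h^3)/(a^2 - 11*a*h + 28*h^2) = h*(a^2 - 5*a*h + a - 5*h)/(a - 7*h)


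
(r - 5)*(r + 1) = r^2 - 4*r - 5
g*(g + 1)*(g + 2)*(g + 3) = g^4 + 6*g^3 + 11*g^2 + 6*g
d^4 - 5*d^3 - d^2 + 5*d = d*(d - 5)*(d - 1)*(d + 1)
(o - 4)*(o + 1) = o^2 - 3*o - 4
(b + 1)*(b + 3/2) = b^2 + 5*b/2 + 3/2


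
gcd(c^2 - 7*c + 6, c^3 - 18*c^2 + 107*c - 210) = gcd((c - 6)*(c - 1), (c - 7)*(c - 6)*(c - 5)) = c - 6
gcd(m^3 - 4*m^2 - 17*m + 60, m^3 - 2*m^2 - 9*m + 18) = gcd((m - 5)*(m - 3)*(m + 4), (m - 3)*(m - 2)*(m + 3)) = m - 3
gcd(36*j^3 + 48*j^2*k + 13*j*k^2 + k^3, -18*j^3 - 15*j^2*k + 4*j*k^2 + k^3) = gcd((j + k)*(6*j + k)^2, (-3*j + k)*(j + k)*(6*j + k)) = 6*j^2 + 7*j*k + k^2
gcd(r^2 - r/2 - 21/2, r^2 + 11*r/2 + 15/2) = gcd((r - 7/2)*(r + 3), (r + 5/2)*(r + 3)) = r + 3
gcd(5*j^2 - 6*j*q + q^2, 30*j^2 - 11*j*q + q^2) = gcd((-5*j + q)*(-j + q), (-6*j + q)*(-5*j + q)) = -5*j + q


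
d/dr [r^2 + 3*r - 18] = 2*r + 3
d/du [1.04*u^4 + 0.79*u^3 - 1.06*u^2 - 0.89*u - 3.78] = 4.16*u^3 + 2.37*u^2 - 2.12*u - 0.89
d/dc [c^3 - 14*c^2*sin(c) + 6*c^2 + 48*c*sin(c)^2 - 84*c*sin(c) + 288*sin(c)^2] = -14*c^2*cos(c) + 3*c^2 - 28*c*sin(c) + 48*c*sin(2*c) - 84*c*cos(c) + 12*c + 48*sin(c)^2 - 84*sin(c) + 288*sin(2*c)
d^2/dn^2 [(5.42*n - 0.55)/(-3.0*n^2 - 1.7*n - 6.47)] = (-(5.42*n - 0.55)*(6.0*n + 1.7)*(12.0*n + 3.4) + (97.56*n + 15.128)*(3.0*n^2 + 1.7*n + 6.47))/(3.0*n^2 + 1.7*n + 6.47)^3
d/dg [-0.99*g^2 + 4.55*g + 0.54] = 4.55 - 1.98*g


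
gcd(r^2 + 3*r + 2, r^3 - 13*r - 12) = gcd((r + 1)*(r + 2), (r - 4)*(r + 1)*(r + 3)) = r + 1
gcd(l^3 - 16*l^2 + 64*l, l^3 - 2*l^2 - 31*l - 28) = 1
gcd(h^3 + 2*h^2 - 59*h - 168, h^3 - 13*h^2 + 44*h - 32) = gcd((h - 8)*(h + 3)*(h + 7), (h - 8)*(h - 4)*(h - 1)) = h - 8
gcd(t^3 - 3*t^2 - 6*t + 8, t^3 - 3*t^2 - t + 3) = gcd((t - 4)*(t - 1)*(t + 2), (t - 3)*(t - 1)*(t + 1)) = t - 1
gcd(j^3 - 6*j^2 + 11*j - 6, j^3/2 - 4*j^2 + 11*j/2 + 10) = 1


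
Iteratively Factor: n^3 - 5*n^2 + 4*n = (n - 1)*(n^2 - 4*n) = (n - 4)*(n - 1)*(n)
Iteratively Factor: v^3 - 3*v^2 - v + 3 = (v - 1)*(v^2 - 2*v - 3) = (v - 1)*(v + 1)*(v - 3)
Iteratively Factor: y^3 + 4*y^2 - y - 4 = (y + 4)*(y^2 - 1) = (y - 1)*(y + 4)*(y + 1)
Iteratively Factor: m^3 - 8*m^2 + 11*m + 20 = (m - 5)*(m^2 - 3*m - 4) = (m - 5)*(m + 1)*(m - 4)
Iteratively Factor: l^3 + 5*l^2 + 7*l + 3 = (l + 1)*(l^2 + 4*l + 3) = (l + 1)*(l + 3)*(l + 1)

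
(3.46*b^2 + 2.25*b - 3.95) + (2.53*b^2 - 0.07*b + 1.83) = 5.99*b^2 + 2.18*b - 2.12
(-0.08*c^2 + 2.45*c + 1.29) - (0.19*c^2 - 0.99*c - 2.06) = -0.27*c^2 + 3.44*c + 3.35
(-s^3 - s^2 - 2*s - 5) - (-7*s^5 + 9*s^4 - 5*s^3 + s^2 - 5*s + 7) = 7*s^5 - 9*s^4 + 4*s^3 - 2*s^2 + 3*s - 12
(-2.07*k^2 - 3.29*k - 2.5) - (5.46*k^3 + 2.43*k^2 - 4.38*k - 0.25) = -5.46*k^3 - 4.5*k^2 + 1.09*k - 2.25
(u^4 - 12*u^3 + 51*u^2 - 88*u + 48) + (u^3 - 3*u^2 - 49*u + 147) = u^4 - 11*u^3 + 48*u^2 - 137*u + 195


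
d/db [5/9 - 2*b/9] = -2/9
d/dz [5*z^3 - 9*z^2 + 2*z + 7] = 15*z^2 - 18*z + 2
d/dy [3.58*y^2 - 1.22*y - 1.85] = 7.16*y - 1.22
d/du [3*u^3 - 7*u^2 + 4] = u*(9*u - 14)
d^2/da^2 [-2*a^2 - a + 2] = -4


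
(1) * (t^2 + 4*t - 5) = t^2 + 4*t - 5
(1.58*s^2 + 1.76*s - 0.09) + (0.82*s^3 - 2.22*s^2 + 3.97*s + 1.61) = 0.82*s^3 - 0.64*s^2 + 5.73*s + 1.52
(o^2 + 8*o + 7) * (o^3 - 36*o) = o^5 + 8*o^4 - 29*o^3 - 288*o^2 - 252*o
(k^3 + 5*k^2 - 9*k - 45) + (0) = k^3 + 5*k^2 - 9*k - 45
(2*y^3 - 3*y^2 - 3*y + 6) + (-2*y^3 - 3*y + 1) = -3*y^2 - 6*y + 7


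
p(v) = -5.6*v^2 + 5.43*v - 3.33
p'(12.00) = -128.97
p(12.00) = -744.57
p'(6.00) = -61.77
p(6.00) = -172.35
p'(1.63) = -12.83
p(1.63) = -9.36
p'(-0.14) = 7.00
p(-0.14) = -4.20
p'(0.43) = 0.61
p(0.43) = -2.03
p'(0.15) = 3.75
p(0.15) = -2.64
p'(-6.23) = 75.21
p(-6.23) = -254.51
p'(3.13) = -29.63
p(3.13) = -41.20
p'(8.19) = -86.30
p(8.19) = -334.48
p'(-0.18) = 7.45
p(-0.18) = -4.49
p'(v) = 5.43 - 11.2*v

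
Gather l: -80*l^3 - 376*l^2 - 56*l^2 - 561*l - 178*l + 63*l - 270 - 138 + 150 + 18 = -80*l^3 - 432*l^2 - 676*l - 240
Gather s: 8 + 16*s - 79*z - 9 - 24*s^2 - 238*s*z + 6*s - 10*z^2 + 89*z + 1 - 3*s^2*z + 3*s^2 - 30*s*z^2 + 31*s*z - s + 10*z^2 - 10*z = s^2*(-3*z - 21) + s*(-30*z^2 - 207*z + 21)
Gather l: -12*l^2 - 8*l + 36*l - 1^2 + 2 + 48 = -12*l^2 + 28*l + 49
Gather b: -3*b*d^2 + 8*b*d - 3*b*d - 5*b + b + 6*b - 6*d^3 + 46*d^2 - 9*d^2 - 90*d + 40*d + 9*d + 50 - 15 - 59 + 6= b*(-3*d^2 + 5*d + 2) - 6*d^3 + 37*d^2 - 41*d - 18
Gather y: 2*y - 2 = 2*y - 2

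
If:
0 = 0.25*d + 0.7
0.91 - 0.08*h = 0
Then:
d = -2.80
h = 11.38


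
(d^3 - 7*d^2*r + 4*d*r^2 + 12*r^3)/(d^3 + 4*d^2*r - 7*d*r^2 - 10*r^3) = (d - 6*r)/(d + 5*r)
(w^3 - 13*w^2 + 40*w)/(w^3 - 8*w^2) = (w - 5)/w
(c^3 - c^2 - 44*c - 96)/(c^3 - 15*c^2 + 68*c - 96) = (c^2 + 7*c + 12)/(c^2 - 7*c + 12)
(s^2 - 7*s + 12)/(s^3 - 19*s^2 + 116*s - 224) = (s - 3)/(s^2 - 15*s + 56)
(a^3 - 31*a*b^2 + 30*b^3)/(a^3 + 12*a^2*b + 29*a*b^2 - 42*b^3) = (a - 5*b)/(a + 7*b)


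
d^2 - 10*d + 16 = (d - 8)*(d - 2)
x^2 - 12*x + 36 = (x - 6)^2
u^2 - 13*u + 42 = (u - 7)*(u - 6)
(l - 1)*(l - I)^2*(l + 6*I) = l^4 - l^3 + 4*I*l^3 + 11*l^2 - 4*I*l^2 - 11*l - 6*I*l + 6*I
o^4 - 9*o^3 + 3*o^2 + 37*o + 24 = (o - 8)*(o - 3)*(o + 1)^2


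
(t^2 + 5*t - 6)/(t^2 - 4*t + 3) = (t + 6)/(t - 3)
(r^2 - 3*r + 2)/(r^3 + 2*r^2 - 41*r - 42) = (r^2 - 3*r + 2)/(r^3 + 2*r^2 - 41*r - 42)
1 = 1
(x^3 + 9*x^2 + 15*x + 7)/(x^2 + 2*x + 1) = x + 7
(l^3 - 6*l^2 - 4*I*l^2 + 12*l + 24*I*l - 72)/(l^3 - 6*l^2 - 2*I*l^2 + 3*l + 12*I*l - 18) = (l^2 - 4*I*l + 12)/(l^2 - 2*I*l + 3)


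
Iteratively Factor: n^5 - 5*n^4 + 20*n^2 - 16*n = (n - 4)*(n^4 - n^3 - 4*n^2 + 4*n) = (n - 4)*(n - 1)*(n^3 - 4*n) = (n - 4)*(n - 1)*(n + 2)*(n^2 - 2*n) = (n - 4)*(n - 2)*(n - 1)*(n + 2)*(n)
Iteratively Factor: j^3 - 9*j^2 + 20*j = (j - 4)*(j^2 - 5*j) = j*(j - 4)*(j - 5)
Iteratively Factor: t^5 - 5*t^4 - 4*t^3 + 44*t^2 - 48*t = (t + 3)*(t^4 - 8*t^3 + 20*t^2 - 16*t) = (t - 2)*(t + 3)*(t^3 - 6*t^2 + 8*t) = t*(t - 2)*(t + 3)*(t^2 - 6*t + 8) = t*(t - 2)^2*(t + 3)*(t - 4)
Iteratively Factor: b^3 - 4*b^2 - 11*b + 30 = (b - 2)*(b^2 - 2*b - 15) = (b - 5)*(b - 2)*(b + 3)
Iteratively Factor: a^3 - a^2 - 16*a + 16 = (a + 4)*(a^2 - 5*a + 4) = (a - 4)*(a + 4)*(a - 1)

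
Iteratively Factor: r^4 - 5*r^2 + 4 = (r + 1)*(r^3 - r^2 - 4*r + 4) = (r - 1)*(r + 1)*(r^2 - 4) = (r - 1)*(r + 1)*(r + 2)*(r - 2)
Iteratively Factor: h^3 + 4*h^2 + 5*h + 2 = (h + 1)*(h^2 + 3*h + 2) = (h + 1)^2*(h + 2)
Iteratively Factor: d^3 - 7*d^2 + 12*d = (d)*(d^2 - 7*d + 12) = d*(d - 3)*(d - 4)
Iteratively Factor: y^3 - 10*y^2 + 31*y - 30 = (y - 5)*(y^2 - 5*y + 6) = (y - 5)*(y - 2)*(y - 3)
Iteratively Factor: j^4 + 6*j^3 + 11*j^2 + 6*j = (j + 2)*(j^3 + 4*j^2 + 3*j) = j*(j + 2)*(j^2 + 4*j + 3) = j*(j + 2)*(j + 3)*(j + 1)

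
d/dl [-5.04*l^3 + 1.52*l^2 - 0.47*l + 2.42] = -15.12*l^2 + 3.04*l - 0.47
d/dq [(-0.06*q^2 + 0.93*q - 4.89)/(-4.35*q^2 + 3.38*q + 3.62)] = (3.8427*q^2 - 42.9774*q + 19.8948)/(18.9225*q^4 - 29.406*q^3 - 20.0696*q^2 + 24.4712*q + 13.1044)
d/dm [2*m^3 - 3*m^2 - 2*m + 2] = 6*m^2 - 6*m - 2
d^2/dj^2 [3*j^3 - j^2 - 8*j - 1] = 18*j - 2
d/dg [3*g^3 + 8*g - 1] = 9*g^2 + 8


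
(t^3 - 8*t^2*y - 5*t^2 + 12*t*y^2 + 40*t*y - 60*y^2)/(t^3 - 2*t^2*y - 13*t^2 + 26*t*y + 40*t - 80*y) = (t - 6*y)/(t - 8)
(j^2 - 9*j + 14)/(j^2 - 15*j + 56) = (j - 2)/(j - 8)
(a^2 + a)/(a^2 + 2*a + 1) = a/(a + 1)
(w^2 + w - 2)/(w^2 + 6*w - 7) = (w + 2)/(w + 7)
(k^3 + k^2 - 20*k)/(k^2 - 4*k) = k + 5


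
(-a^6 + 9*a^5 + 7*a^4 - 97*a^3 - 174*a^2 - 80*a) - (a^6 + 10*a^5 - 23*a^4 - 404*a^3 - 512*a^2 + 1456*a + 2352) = -2*a^6 - a^5 + 30*a^4 + 307*a^3 + 338*a^2 - 1536*a - 2352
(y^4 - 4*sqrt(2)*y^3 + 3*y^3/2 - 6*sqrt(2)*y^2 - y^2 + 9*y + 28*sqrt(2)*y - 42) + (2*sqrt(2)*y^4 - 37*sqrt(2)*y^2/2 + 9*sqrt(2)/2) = y^4 + 2*sqrt(2)*y^4 - 4*sqrt(2)*y^3 + 3*y^3/2 - 49*sqrt(2)*y^2/2 - y^2 + 9*y + 28*sqrt(2)*y - 42 + 9*sqrt(2)/2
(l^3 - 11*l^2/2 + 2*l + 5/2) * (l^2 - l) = l^5 - 13*l^4/2 + 15*l^3/2 + l^2/2 - 5*l/2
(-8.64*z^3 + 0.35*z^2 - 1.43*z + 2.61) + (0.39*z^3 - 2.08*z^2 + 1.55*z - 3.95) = -8.25*z^3 - 1.73*z^2 + 0.12*z - 1.34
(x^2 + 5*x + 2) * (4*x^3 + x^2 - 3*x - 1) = 4*x^5 + 21*x^4 + 10*x^3 - 14*x^2 - 11*x - 2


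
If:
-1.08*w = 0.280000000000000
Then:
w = -0.26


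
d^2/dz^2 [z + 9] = 0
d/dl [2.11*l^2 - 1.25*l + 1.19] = 4.22*l - 1.25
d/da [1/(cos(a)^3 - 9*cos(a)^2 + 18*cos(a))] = 3*(sin(a) + 6*sin(a)/cos(a)^2 - 6*tan(a))/((cos(a) - 6)^2*(cos(a) - 3)^2)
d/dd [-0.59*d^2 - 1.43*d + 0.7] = -1.18*d - 1.43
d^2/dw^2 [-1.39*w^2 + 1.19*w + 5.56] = -2.78000000000000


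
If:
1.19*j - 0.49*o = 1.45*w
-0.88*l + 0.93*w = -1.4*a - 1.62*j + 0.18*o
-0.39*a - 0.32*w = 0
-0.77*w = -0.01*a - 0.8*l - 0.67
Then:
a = -0.82051282051282*w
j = 0.458289094158659*w - 0.623067632850242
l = 0.97275641025641*w - 0.8375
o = -1.84619587336979*w - 1.51316425120773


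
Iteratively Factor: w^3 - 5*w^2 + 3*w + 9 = (w - 3)*(w^2 - 2*w - 3) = (w - 3)*(w + 1)*(w - 3)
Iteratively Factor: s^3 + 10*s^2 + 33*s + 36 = (s + 3)*(s^2 + 7*s + 12) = (s + 3)*(s + 4)*(s + 3)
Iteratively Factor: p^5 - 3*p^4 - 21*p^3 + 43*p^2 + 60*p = (p - 3)*(p^4 - 21*p^2 - 20*p) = (p - 3)*(p + 1)*(p^3 - p^2 - 20*p) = (p - 5)*(p - 3)*(p + 1)*(p^2 + 4*p) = (p - 5)*(p - 3)*(p + 1)*(p + 4)*(p)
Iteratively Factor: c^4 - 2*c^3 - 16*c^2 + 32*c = (c - 2)*(c^3 - 16*c) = c*(c - 2)*(c^2 - 16) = c*(c - 4)*(c - 2)*(c + 4)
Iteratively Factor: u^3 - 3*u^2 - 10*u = (u - 5)*(u^2 + 2*u) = (u - 5)*(u + 2)*(u)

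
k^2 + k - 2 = (k - 1)*(k + 2)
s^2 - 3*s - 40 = (s - 8)*(s + 5)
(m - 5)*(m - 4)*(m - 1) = m^3 - 10*m^2 + 29*m - 20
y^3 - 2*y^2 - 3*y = y*(y - 3)*(y + 1)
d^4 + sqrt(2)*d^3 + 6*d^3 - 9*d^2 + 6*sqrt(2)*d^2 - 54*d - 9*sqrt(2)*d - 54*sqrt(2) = (d - 3)*(d + 3)*(d + 6)*(d + sqrt(2))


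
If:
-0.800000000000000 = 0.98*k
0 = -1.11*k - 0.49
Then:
No Solution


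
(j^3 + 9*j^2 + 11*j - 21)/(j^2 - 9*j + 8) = (j^2 + 10*j + 21)/(j - 8)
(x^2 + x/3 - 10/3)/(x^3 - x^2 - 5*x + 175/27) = 9*(x + 2)/(9*x^2 + 6*x - 35)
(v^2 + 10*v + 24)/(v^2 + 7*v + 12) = (v + 6)/(v + 3)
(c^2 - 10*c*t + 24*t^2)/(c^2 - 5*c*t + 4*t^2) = (-c + 6*t)/(-c + t)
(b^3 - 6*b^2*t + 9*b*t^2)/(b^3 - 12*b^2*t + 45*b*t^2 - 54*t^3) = b/(b - 6*t)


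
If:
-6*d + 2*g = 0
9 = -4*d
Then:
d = -9/4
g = -27/4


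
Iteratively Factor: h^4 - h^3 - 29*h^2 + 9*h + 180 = (h + 4)*(h^3 - 5*h^2 - 9*h + 45) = (h - 5)*(h + 4)*(h^2 - 9) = (h - 5)*(h - 3)*(h + 4)*(h + 3)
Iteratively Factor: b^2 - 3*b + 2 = (b - 1)*(b - 2)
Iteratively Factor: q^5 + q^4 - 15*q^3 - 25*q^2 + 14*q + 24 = (q - 4)*(q^4 + 5*q^3 + 5*q^2 - 5*q - 6) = (q - 4)*(q + 3)*(q^3 + 2*q^2 - q - 2) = (q - 4)*(q + 1)*(q + 3)*(q^2 + q - 2) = (q - 4)*(q + 1)*(q + 2)*(q + 3)*(q - 1)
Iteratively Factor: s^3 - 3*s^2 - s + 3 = (s - 1)*(s^2 - 2*s - 3) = (s - 1)*(s + 1)*(s - 3)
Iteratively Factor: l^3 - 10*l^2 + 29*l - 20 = (l - 4)*(l^2 - 6*l + 5) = (l - 4)*(l - 1)*(l - 5)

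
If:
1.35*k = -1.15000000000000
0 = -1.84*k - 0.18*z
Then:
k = -0.85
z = 8.71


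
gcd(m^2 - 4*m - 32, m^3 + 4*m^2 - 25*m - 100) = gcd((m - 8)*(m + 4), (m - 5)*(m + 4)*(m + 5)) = m + 4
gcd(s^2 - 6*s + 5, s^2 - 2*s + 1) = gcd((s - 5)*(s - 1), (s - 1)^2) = s - 1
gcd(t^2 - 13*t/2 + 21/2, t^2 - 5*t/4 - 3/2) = 1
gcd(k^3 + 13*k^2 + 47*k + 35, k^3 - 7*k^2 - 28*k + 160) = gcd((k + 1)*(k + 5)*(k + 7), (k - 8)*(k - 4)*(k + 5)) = k + 5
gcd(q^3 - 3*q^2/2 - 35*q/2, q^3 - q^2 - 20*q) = q^2 - 5*q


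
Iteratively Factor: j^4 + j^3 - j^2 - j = (j - 1)*(j^3 + 2*j^2 + j) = (j - 1)*(j + 1)*(j^2 + j) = j*(j - 1)*(j + 1)*(j + 1)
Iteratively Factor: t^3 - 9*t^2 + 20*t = (t)*(t^2 - 9*t + 20) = t*(t - 5)*(t - 4)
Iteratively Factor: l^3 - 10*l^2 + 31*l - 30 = (l - 5)*(l^2 - 5*l + 6) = (l - 5)*(l - 2)*(l - 3)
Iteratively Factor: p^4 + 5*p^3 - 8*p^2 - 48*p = (p + 4)*(p^3 + p^2 - 12*p) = (p + 4)^2*(p^2 - 3*p) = p*(p + 4)^2*(p - 3)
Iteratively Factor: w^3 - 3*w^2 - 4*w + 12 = (w - 2)*(w^2 - w - 6) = (w - 2)*(w + 2)*(w - 3)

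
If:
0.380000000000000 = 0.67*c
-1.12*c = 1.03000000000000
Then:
No Solution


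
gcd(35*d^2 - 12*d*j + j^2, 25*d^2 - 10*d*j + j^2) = 5*d - j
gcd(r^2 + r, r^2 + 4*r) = r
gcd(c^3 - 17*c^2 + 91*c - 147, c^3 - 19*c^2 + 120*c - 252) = c - 7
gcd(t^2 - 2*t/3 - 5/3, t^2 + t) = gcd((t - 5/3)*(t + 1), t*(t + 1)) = t + 1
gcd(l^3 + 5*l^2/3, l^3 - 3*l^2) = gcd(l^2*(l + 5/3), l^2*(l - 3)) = l^2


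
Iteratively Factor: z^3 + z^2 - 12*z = (z - 3)*(z^2 + 4*z) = z*(z - 3)*(z + 4)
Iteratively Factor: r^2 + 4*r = (r)*(r + 4)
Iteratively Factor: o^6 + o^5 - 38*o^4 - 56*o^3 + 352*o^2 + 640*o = (o + 4)*(o^5 - 3*o^4 - 26*o^3 + 48*o^2 + 160*o) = (o + 2)*(o + 4)*(o^4 - 5*o^3 - 16*o^2 + 80*o) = (o + 2)*(o + 4)^2*(o^3 - 9*o^2 + 20*o) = (o - 5)*(o + 2)*(o + 4)^2*(o^2 - 4*o) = (o - 5)*(o - 4)*(o + 2)*(o + 4)^2*(o)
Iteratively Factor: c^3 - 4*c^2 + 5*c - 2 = (c - 2)*(c^2 - 2*c + 1) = (c - 2)*(c - 1)*(c - 1)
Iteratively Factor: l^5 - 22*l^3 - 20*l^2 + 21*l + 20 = (l + 1)*(l^4 - l^3 - 21*l^2 + l + 20) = (l - 1)*(l + 1)*(l^3 - 21*l - 20) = (l - 5)*(l - 1)*(l + 1)*(l^2 + 5*l + 4) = (l - 5)*(l - 1)*(l + 1)^2*(l + 4)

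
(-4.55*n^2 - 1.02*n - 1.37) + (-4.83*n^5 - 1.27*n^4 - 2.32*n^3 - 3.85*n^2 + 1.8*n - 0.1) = -4.83*n^5 - 1.27*n^4 - 2.32*n^3 - 8.4*n^2 + 0.78*n - 1.47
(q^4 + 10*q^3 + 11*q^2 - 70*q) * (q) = q^5 + 10*q^4 + 11*q^3 - 70*q^2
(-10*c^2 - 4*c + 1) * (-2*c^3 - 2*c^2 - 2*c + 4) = 20*c^5 + 28*c^4 + 26*c^3 - 34*c^2 - 18*c + 4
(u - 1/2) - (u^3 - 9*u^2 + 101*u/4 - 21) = -u^3 + 9*u^2 - 97*u/4 + 41/2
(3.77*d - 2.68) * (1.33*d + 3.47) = 5.0141*d^2 + 9.5175*d - 9.2996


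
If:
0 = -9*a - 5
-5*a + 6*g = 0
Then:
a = -5/9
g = -25/54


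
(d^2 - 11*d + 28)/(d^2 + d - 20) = (d - 7)/(d + 5)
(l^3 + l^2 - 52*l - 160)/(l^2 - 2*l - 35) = (l^2 - 4*l - 32)/(l - 7)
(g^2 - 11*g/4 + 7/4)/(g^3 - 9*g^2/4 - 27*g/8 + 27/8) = 2*(4*g^2 - 11*g + 7)/(8*g^3 - 18*g^2 - 27*g + 27)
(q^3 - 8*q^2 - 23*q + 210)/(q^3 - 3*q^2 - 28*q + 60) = (q - 7)/(q - 2)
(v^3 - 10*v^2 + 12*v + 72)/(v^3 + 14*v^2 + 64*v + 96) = (v^3 - 10*v^2 + 12*v + 72)/(v^3 + 14*v^2 + 64*v + 96)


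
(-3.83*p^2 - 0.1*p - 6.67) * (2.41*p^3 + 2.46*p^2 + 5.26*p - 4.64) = -9.2303*p^5 - 9.6628*p^4 - 36.4665*p^3 + 0.837*p^2 - 34.6202*p + 30.9488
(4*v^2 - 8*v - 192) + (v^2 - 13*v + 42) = 5*v^2 - 21*v - 150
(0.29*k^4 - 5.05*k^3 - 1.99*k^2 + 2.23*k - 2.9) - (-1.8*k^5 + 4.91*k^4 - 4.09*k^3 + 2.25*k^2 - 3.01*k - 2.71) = 1.8*k^5 - 4.62*k^4 - 0.96*k^3 - 4.24*k^2 + 5.24*k - 0.19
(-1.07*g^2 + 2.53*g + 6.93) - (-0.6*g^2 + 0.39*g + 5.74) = -0.47*g^2 + 2.14*g + 1.19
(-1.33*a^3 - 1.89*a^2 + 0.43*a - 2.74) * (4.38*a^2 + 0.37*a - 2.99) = -5.8254*a^5 - 8.7703*a^4 + 5.1608*a^3 - 6.191*a^2 - 2.2995*a + 8.1926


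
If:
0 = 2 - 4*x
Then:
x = 1/2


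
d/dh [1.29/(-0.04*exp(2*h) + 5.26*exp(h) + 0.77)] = (0.1032*exp(h) - 6.7854)*exp(h)/(-0.04*exp(2*h) + 5.26*exp(h) + 0.77)^2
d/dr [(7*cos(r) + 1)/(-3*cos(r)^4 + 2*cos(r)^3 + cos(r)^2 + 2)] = (-63*(1 - cos(2*r))^2/4 + 14*cos(r) - 113*cos(2*r)/2 + 4*cos(3*r) - 15/2)*sin(r)/(-3*cos(r)^4 + 2*cos(r)^3 + cos(r)^2 + 2)^2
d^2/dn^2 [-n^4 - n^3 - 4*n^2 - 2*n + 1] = -12*n^2 - 6*n - 8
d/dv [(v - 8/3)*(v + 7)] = 2*v + 13/3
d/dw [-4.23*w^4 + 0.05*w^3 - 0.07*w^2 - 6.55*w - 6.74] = -16.92*w^3 + 0.15*w^2 - 0.14*w - 6.55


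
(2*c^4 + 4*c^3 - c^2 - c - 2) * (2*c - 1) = 4*c^5 + 6*c^4 - 6*c^3 - c^2 - 3*c + 2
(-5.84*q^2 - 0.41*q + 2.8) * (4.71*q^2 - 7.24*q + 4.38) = -27.5064*q^4 + 40.3505*q^3 - 9.4228*q^2 - 22.0678*q + 12.264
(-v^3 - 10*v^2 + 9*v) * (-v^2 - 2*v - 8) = v^5 + 12*v^4 + 19*v^3 + 62*v^2 - 72*v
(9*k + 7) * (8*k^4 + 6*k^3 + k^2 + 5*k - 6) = 72*k^5 + 110*k^4 + 51*k^3 + 52*k^2 - 19*k - 42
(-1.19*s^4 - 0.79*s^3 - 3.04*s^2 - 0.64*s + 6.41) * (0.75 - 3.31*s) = 3.9389*s^5 + 1.7224*s^4 + 9.4699*s^3 - 0.1616*s^2 - 21.6971*s + 4.8075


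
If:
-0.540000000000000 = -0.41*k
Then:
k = 1.32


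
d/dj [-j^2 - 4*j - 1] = -2*j - 4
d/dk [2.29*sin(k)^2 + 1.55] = 2.29*sin(2*k)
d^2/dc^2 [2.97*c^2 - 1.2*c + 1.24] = 5.94000000000000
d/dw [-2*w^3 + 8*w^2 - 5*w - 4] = -6*w^2 + 16*w - 5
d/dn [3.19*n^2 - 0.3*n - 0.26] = 6.38*n - 0.3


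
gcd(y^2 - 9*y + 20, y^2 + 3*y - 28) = y - 4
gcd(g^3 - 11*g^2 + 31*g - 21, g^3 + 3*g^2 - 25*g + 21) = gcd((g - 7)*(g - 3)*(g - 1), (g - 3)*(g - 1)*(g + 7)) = g^2 - 4*g + 3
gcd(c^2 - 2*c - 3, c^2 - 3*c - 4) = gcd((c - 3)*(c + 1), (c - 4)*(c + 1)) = c + 1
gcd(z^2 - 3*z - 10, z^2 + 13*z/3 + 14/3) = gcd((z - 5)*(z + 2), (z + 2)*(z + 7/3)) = z + 2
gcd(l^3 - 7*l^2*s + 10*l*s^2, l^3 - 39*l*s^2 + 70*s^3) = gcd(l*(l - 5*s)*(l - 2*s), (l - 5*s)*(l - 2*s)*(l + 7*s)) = l^2 - 7*l*s + 10*s^2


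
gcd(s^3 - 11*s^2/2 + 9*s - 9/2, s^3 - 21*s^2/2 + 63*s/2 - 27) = s^2 - 9*s/2 + 9/2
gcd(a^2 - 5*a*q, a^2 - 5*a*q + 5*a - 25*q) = -a + 5*q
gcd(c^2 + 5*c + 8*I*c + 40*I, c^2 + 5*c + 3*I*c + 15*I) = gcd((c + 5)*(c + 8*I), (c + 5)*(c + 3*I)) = c + 5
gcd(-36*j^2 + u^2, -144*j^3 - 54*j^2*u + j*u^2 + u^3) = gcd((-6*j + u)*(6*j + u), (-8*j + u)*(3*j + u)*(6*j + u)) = 6*j + u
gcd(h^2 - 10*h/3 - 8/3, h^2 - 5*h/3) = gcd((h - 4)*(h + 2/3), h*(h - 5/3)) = 1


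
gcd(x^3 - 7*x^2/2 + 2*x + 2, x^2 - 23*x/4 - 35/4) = 1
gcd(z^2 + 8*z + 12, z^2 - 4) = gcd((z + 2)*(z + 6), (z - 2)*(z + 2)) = z + 2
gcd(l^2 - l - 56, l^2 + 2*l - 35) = l + 7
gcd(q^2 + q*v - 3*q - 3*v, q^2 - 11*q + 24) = q - 3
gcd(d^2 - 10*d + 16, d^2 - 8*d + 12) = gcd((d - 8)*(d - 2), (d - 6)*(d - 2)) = d - 2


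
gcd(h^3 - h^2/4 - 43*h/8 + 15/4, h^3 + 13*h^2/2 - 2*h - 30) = h^2 + h/2 - 5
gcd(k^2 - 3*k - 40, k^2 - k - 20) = 1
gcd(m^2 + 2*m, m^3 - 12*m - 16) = m + 2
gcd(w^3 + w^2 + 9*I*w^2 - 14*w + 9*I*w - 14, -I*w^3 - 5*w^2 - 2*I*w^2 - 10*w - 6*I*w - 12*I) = 1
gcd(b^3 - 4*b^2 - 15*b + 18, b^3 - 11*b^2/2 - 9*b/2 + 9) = b^2 - 7*b + 6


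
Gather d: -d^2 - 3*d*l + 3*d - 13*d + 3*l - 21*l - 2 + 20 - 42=-d^2 + d*(-3*l - 10) - 18*l - 24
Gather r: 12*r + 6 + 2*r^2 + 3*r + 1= 2*r^2 + 15*r + 7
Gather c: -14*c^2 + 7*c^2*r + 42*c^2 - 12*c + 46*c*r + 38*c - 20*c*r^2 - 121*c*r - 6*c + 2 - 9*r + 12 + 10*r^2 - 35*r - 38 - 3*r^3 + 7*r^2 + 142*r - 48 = c^2*(7*r + 28) + c*(-20*r^2 - 75*r + 20) - 3*r^3 + 17*r^2 + 98*r - 72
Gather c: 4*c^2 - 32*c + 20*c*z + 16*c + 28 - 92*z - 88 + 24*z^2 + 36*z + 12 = 4*c^2 + c*(20*z - 16) + 24*z^2 - 56*z - 48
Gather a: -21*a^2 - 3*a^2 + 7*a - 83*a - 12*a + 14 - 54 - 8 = -24*a^2 - 88*a - 48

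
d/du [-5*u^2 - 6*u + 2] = -10*u - 6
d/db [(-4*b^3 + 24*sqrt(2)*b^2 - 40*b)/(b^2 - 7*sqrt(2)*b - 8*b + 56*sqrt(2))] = 4*(-b*(-2*b + 8 + 7*sqrt(2))*(b^2 - 6*sqrt(2)*b + 10) + (-3*b^2 + 12*sqrt(2)*b - 10)*(b^2 - 7*sqrt(2)*b - 8*b + 56*sqrt(2)))/(b^2 - 7*sqrt(2)*b - 8*b + 56*sqrt(2))^2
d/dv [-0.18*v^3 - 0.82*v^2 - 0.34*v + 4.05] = -0.54*v^2 - 1.64*v - 0.34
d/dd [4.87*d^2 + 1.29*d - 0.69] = 9.74*d + 1.29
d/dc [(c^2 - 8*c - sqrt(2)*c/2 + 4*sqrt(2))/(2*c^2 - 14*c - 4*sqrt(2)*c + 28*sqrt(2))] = (-3*sqrt(2)*c^2 + 2*c^2 + 40*sqrt(2)*c - 168*sqrt(2) + 4)/(4*(c^4 - 14*c^3 - 4*sqrt(2)*c^3 + 57*c^2 + 56*sqrt(2)*c^2 - 196*sqrt(2)*c - 112*c + 392))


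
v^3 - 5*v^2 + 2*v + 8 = (v - 4)*(v - 2)*(v + 1)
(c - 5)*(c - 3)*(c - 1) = c^3 - 9*c^2 + 23*c - 15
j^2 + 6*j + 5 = (j + 1)*(j + 5)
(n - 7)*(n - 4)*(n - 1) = n^3 - 12*n^2 + 39*n - 28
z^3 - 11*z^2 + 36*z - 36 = (z - 6)*(z - 3)*(z - 2)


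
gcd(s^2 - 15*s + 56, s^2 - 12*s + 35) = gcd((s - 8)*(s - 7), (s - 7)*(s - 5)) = s - 7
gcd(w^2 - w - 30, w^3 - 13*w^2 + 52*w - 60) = w - 6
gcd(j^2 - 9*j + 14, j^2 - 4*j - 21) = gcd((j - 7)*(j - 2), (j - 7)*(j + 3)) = j - 7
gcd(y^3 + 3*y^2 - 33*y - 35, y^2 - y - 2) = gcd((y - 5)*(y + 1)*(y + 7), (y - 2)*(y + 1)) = y + 1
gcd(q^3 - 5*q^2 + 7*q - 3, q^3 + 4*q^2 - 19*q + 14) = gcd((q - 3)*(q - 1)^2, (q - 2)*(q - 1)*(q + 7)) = q - 1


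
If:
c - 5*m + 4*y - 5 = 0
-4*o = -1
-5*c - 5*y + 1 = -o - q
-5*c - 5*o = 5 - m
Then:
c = y/6 - 145/96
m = 5*y/6 - 125/96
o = 1/4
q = 35*y/6 - 845/96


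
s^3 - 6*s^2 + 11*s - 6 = (s - 3)*(s - 2)*(s - 1)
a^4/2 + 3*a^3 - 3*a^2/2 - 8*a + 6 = (a/2 + 1)*(a - 1)^2*(a + 6)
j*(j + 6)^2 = j^3 + 12*j^2 + 36*j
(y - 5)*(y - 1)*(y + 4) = y^3 - 2*y^2 - 19*y + 20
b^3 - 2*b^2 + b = b*(b - 1)^2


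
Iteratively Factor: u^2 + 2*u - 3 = (u + 3)*(u - 1)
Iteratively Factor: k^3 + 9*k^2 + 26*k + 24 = (k + 2)*(k^2 + 7*k + 12) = (k + 2)*(k + 3)*(k + 4)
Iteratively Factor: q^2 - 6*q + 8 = (q - 4)*(q - 2)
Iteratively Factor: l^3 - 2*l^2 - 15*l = (l - 5)*(l^2 + 3*l) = l*(l - 5)*(l + 3)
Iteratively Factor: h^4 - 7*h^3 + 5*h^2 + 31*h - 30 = (h - 3)*(h^3 - 4*h^2 - 7*h + 10) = (h - 3)*(h - 1)*(h^2 - 3*h - 10) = (h - 3)*(h - 1)*(h + 2)*(h - 5)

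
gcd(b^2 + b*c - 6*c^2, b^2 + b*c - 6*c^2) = b^2 + b*c - 6*c^2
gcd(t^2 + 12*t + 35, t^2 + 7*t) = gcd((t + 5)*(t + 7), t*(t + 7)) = t + 7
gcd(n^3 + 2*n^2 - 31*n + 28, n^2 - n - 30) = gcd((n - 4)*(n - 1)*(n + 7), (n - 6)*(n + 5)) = 1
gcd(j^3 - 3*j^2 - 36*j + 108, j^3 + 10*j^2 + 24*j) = j + 6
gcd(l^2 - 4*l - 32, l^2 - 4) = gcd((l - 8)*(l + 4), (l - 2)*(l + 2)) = 1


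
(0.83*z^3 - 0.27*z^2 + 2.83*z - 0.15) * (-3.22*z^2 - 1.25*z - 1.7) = -2.6726*z^5 - 0.1681*z^4 - 10.1861*z^3 - 2.5955*z^2 - 4.6235*z + 0.255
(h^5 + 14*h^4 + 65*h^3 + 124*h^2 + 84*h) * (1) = h^5 + 14*h^4 + 65*h^3 + 124*h^2 + 84*h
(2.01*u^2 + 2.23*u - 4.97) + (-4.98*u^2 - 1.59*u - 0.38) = -2.97*u^2 + 0.64*u - 5.35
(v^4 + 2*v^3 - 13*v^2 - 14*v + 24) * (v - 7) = v^5 - 5*v^4 - 27*v^3 + 77*v^2 + 122*v - 168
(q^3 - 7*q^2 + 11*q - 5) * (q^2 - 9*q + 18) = q^5 - 16*q^4 + 92*q^3 - 230*q^2 + 243*q - 90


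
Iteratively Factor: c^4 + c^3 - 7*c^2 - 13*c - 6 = (c + 2)*(c^3 - c^2 - 5*c - 3) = (c + 1)*(c + 2)*(c^2 - 2*c - 3) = (c - 3)*(c + 1)*(c + 2)*(c + 1)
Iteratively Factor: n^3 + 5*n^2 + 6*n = (n + 2)*(n^2 + 3*n) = (n + 2)*(n + 3)*(n)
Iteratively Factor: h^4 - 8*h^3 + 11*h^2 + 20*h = (h - 4)*(h^3 - 4*h^2 - 5*h) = (h - 4)*(h + 1)*(h^2 - 5*h) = (h - 5)*(h - 4)*(h + 1)*(h)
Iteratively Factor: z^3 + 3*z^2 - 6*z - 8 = (z - 2)*(z^2 + 5*z + 4) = (z - 2)*(z + 1)*(z + 4)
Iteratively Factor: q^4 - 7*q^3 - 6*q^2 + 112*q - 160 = (q + 4)*(q^3 - 11*q^2 + 38*q - 40) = (q - 2)*(q + 4)*(q^2 - 9*q + 20) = (q - 4)*(q - 2)*(q + 4)*(q - 5)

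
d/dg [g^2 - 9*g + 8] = 2*g - 9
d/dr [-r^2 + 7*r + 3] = 7 - 2*r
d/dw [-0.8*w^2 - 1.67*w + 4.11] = -1.6*w - 1.67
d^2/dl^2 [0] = 0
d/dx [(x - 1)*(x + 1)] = 2*x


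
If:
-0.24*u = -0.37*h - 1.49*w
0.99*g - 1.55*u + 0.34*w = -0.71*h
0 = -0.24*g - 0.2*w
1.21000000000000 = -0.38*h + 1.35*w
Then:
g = -0.28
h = -2.00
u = -1.02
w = 0.33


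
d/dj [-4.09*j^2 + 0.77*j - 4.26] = 0.77 - 8.18*j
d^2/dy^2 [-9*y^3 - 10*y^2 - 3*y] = -54*y - 20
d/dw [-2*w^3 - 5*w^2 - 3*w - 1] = -6*w^2 - 10*w - 3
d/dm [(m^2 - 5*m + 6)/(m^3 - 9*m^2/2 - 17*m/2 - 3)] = 4*(-m^4 + 10*m^3 - 49*m^2 + 48*m + 66)/(4*m^6 - 36*m^5 + 13*m^4 + 282*m^3 + 397*m^2 + 204*m + 36)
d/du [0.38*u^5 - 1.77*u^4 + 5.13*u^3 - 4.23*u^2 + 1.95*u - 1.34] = 1.9*u^4 - 7.08*u^3 + 15.39*u^2 - 8.46*u + 1.95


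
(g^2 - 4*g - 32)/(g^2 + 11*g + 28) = (g - 8)/(g + 7)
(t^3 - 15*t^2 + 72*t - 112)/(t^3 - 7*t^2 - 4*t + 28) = (t^2 - 8*t + 16)/(t^2 - 4)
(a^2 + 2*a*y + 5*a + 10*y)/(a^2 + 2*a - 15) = (a + 2*y)/(a - 3)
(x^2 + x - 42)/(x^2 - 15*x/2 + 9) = 2*(x + 7)/(2*x - 3)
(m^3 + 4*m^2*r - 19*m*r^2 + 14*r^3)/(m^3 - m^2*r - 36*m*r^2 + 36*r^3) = (-m^2 - 5*m*r + 14*r^2)/(-m^2 + 36*r^2)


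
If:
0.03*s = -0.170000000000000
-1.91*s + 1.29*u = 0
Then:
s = -5.67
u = -8.39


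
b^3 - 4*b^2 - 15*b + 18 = (b - 6)*(b - 1)*(b + 3)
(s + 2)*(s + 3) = s^2 + 5*s + 6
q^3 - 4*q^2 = q^2*(q - 4)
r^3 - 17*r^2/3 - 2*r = r*(r - 6)*(r + 1/3)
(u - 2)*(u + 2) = u^2 - 4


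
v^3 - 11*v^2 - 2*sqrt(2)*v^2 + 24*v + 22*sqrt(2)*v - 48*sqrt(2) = (v - 8)*(v - 3)*(v - 2*sqrt(2))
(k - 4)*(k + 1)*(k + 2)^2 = k^4 + k^3 - 12*k^2 - 28*k - 16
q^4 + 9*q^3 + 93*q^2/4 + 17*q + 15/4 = (q + 1/2)^2*(q + 3)*(q + 5)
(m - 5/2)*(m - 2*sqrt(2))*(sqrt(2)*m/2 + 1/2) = sqrt(2)*m^3/2 - 5*sqrt(2)*m^2/4 - 3*m^2/2 - sqrt(2)*m + 15*m/4 + 5*sqrt(2)/2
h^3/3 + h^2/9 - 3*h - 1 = (h/3 + 1)*(h - 3)*(h + 1/3)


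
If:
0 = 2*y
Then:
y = 0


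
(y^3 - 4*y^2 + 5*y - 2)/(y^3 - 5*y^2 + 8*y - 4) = (y - 1)/(y - 2)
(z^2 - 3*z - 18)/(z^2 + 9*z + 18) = (z - 6)/(z + 6)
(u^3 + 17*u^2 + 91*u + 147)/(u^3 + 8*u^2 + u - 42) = (u + 7)/(u - 2)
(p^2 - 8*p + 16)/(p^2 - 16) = (p - 4)/(p + 4)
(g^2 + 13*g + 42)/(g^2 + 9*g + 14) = (g + 6)/(g + 2)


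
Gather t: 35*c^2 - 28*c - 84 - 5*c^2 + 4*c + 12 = 30*c^2 - 24*c - 72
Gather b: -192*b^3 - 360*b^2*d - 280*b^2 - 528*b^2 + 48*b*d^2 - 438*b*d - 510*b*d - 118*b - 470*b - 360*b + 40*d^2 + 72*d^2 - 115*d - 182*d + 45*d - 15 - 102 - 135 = -192*b^3 + b^2*(-360*d - 808) + b*(48*d^2 - 948*d - 948) + 112*d^2 - 252*d - 252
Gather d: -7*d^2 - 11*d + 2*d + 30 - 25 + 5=-7*d^2 - 9*d + 10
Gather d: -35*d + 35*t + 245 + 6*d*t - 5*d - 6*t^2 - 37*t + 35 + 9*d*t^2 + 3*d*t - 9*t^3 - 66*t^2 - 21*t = d*(9*t^2 + 9*t - 40) - 9*t^3 - 72*t^2 - 23*t + 280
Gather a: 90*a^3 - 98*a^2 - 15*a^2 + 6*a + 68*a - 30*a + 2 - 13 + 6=90*a^3 - 113*a^2 + 44*a - 5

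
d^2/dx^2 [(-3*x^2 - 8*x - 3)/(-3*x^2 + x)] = 6*(27*x^3 + 27*x^2 - 9*x + 1)/(x^3*(27*x^3 - 27*x^2 + 9*x - 1))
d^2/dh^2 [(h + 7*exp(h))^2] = 14*h*exp(h) + 196*exp(2*h) + 28*exp(h) + 2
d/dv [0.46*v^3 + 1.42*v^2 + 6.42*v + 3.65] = 1.38*v^2 + 2.84*v + 6.42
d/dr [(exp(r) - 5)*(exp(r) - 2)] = (2*exp(r) - 7)*exp(r)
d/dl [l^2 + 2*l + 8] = 2*l + 2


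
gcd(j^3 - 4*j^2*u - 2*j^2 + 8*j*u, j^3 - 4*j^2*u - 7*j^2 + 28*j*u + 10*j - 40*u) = -j^2 + 4*j*u + 2*j - 8*u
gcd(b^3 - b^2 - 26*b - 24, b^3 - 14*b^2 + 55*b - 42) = b - 6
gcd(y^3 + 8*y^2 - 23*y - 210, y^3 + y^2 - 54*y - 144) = y + 6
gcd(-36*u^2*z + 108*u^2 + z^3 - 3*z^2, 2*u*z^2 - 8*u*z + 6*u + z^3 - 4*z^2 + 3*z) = z - 3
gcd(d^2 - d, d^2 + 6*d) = d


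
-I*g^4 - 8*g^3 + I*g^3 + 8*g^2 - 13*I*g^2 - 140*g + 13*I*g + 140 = (g - 7*I)*(g - 5*I)*(g + 4*I)*(-I*g + I)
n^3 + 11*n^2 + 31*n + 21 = (n + 1)*(n + 3)*(n + 7)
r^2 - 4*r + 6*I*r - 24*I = (r - 4)*(r + 6*I)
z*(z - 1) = z^2 - z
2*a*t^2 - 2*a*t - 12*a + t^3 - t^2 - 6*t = (2*a + t)*(t - 3)*(t + 2)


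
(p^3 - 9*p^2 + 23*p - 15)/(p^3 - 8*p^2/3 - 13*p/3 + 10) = 3*(p^2 - 6*p + 5)/(3*p^2 + p - 10)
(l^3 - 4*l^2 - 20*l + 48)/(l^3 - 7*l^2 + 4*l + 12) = (l + 4)/(l + 1)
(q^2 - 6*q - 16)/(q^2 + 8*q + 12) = (q - 8)/(q + 6)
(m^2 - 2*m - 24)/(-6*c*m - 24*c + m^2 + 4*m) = (6 - m)/(6*c - m)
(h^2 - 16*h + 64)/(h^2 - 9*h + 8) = (h - 8)/(h - 1)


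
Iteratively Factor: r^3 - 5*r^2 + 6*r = (r)*(r^2 - 5*r + 6) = r*(r - 3)*(r - 2)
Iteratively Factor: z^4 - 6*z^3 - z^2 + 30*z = (z + 2)*(z^3 - 8*z^2 + 15*z) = (z - 3)*(z + 2)*(z^2 - 5*z) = z*(z - 3)*(z + 2)*(z - 5)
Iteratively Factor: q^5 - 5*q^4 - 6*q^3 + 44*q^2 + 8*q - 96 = (q - 2)*(q^4 - 3*q^3 - 12*q^2 + 20*q + 48) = (q - 2)*(q + 2)*(q^3 - 5*q^2 - 2*q + 24) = (q - 2)*(q + 2)^2*(q^2 - 7*q + 12) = (q - 3)*(q - 2)*(q + 2)^2*(q - 4)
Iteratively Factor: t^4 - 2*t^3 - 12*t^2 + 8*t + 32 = (t - 4)*(t^3 + 2*t^2 - 4*t - 8) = (t - 4)*(t + 2)*(t^2 - 4) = (t - 4)*(t + 2)^2*(t - 2)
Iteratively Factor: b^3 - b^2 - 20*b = (b)*(b^2 - b - 20) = b*(b - 5)*(b + 4)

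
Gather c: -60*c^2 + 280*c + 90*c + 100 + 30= -60*c^2 + 370*c + 130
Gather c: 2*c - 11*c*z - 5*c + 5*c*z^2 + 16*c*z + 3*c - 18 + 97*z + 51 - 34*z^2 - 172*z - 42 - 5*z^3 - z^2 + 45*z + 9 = c*(5*z^2 + 5*z) - 5*z^3 - 35*z^2 - 30*z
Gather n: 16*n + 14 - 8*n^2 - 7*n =-8*n^2 + 9*n + 14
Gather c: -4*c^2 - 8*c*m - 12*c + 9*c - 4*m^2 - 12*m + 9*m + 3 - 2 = -4*c^2 + c*(-8*m - 3) - 4*m^2 - 3*m + 1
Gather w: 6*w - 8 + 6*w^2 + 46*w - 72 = 6*w^2 + 52*w - 80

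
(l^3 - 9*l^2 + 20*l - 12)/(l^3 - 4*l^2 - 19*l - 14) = (-l^3 + 9*l^2 - 20*l + 12)/(-l^3 + 4*l^2 + 19*l + 14)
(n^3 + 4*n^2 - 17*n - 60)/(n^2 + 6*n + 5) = (n^2 - n - 12)/(n + 1)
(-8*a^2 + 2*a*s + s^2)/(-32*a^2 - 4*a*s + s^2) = (-2*a + s)/(-8*a + s)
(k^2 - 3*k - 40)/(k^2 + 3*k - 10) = (k - 8)/(k - 2)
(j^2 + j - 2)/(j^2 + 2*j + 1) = (j^2 + j - 2)/(j^2 + 2*j + 1)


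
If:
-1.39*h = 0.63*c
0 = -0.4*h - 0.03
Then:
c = 0.17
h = -0.08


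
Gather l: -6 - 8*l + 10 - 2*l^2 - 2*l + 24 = -2*l^2 - 10*l + 28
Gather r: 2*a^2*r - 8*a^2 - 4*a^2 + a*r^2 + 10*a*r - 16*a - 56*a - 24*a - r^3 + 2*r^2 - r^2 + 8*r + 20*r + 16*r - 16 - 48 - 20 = -12*a^2 - 96*a - r^3 + r^2*(a + 1) + r*(2*a^2 + 10*a + 44) - 84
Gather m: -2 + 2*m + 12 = 2*m + 10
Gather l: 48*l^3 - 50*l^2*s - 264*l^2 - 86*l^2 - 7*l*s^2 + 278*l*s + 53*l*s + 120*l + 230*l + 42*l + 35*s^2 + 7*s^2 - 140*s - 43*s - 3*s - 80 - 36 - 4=48*l^3 + l^2*(-50*s - 350) + l*(-7*s^2 + 331*s + 392) + 42*s^2 - 186*s - 120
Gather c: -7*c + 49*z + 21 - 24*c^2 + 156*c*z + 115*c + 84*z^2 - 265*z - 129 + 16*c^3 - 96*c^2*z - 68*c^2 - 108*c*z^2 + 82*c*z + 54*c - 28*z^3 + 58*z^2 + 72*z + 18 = 16*c^3 + c^2*(-96*z - 92) + c*(-108*z^2 + 238*z + 162) - 28*z^3 + 142*z^2 - 144*z - 90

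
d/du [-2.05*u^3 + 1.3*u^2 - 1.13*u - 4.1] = -6.15*u^2 + 2.6*u - 1.13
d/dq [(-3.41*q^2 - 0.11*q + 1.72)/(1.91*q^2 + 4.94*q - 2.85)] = (-16.6353*q^2 + 12.8666*q - 8.1833)/(3.6481*q^4 + 18.8708*q^3 + 13.5166*q^2 - 28.158*q + 8.1225)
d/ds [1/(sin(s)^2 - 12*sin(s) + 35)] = 2*(6 - sin(s))*cos(s)/(sin(s)^2 - 12*sin(s) + 35)^2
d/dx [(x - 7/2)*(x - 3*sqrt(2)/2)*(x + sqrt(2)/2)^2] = 4*x^3 - 21*x^2/2 - 3*sqrt(2)*x^2/2 - 5*x + 7*sqrt(2)*x/2 - 3*sqrt(2)/4 + 35/4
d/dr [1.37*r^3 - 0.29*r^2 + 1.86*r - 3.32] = 4.11*r^2 - 0.58*r + 1.86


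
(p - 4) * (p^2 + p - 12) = p^3 - 3*p^2 - 16*p + 48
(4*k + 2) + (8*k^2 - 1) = 8*k^2 + 4*k + 1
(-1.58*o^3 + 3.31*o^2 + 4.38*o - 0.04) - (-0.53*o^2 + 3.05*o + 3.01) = -1.58*o^3 + 3.84*o^2 + 1.33*o - 3.05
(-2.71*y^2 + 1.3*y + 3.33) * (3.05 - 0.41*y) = 1.1111*y^3 - 8.7985*y^2 + 2.5997*y + 10.1565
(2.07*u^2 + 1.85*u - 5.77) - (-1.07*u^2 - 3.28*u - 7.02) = 3.14*u^2 + 5.13*u + 1.25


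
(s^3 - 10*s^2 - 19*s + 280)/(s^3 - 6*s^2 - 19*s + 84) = (s^2 - 3*s - 40)/(s^2 + s - 12)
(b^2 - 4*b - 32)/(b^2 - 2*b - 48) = (b + 4)/(b + 6)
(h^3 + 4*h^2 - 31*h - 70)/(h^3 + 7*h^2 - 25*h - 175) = (h + 2)/(h + 5)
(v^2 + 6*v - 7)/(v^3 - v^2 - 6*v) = (-v^2 - 6*v + 7)/(v*(-v^2 + v + 6))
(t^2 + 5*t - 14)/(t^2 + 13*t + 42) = (t - 2)/(t + 6)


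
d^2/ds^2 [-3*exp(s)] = -3*exp(s)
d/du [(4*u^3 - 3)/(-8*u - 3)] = 4*(8*u^3 - 3*u^2*(8*u + 3) - 6)/(8*u + 3)^2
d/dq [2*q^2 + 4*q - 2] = 4*q + 4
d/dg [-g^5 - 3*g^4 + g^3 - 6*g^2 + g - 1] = -5*g^4 - 12*g^3 + 3*g^2 - 12*g + 1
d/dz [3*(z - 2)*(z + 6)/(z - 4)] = 3*(z^2 - 8*z - 4)/(z^2 - 8*z + 16)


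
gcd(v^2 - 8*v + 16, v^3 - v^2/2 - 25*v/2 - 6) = v - 4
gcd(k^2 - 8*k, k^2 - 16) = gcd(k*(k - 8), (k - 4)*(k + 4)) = 1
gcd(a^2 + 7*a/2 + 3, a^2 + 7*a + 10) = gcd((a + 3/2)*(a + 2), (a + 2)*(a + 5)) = a + 2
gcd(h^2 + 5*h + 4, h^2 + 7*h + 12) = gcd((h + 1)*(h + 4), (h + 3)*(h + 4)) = h + 4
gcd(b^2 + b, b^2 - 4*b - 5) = b + 1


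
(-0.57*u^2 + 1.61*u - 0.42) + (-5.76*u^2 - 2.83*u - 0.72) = -6.33*u^2 - 1.22*u - 1.14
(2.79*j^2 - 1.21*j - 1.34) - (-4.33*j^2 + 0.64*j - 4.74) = 7.12*j^2 - 1.85*j + 3.4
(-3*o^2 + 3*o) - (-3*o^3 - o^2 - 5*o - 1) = 3*o^3 - 2*o^2 + 8*o + 1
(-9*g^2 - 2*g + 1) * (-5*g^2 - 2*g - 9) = 45*g^4 + 28*g^3 + 80*g^2 + 16*g - 9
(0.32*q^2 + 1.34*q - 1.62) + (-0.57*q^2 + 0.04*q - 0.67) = -0.25*q^2 + 1.38*q - 2.29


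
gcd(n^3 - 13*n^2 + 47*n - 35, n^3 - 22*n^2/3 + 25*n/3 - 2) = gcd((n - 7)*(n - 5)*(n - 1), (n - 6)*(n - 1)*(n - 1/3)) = n - 1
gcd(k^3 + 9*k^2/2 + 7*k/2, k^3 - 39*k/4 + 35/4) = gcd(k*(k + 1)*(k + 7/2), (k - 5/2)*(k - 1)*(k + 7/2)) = k + 7/2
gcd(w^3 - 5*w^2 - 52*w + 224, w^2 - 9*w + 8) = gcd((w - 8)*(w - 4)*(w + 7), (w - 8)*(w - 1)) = w - 8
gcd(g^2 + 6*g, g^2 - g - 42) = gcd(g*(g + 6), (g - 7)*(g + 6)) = g + 6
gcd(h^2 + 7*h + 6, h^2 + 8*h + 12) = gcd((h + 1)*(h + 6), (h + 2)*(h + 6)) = h + 6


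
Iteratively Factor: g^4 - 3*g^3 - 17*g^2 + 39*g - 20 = (g - 5)*(g^3 + 2*g^2 - 7*g + 4) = (g - 5)*(g - 1)*(g^2 + 3*g - 4) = (g - 5)*(g - 1)*(g + 4)*(g - 1)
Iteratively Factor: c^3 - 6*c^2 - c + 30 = (c - 5)*(c^2 - c - 6) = (c - 5)*(c - 3)*(c + 2)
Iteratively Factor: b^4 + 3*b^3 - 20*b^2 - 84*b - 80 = (b + 2)*(b^3 + b^2 - 22*b - 40) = (b - 5)*(b + 2)*(b^2 + 6*b + 8) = (b - 5)*(b + 2)*(b + 4)*(b + 2)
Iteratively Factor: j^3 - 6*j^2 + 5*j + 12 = (j - 3)*(j^2 - 3*j - 4) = (j - 3)*(j + 1)*(j - 4)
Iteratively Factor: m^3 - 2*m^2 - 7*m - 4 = (m - 4)*(m^2 + 2*m + 1) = (m - 4)*(m + 1)*(m + 1)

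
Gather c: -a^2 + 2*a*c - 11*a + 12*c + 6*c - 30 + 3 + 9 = -a^2 - 11*a + c*(2*a + 18) - 18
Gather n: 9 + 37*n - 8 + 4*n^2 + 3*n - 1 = 4*n^2 + 40*n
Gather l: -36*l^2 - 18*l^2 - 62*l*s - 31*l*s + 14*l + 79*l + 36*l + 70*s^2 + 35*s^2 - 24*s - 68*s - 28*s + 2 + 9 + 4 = -54*l^2 + l*(129 - 93*s) + 105*s^2 - 120*s + 15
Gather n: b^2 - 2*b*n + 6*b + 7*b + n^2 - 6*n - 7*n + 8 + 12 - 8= b^2 + 13*b + n^2 + n*(-2*b - 13) + 12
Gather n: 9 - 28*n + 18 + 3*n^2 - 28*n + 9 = 3*n^2 - 56*n + 36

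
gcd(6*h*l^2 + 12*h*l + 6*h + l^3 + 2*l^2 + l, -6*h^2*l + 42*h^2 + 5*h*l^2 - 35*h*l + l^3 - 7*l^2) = 6*h + l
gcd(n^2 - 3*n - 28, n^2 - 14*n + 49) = n - 7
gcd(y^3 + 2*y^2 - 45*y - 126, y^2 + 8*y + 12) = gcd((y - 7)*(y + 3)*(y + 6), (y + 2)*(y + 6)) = y + 6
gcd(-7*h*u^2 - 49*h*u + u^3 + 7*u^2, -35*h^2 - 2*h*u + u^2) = -7*h + u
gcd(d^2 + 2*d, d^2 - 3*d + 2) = 1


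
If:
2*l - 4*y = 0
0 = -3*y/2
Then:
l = 0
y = 0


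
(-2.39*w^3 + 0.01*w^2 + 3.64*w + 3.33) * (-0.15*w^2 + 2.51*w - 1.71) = 0.3585*w^5 - 6.0004*w^4 + 3.566*w^3 + 8.6198*w^2 + 2.1339*w - 5.6943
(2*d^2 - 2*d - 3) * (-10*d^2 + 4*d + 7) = -20*d^4 + 28*d^3 + 36*d^2 - 26*d - 21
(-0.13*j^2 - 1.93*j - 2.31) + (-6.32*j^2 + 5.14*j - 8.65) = -6.45*j^2 + 3.21*j - 10.96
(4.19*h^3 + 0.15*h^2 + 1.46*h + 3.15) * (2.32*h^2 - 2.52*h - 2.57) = 9.7208*h^5 - 10.2108*h^4 - 7.7591*h^3 + 3.2433*h^2 - 11.6902*h - 8.0955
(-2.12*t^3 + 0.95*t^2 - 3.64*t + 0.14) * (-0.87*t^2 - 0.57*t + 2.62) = 1.8444*t^5 + 0.3819*t^4 - 2.9291*t^3 + 4.442*t^2 - 9.6166*t + 0.3668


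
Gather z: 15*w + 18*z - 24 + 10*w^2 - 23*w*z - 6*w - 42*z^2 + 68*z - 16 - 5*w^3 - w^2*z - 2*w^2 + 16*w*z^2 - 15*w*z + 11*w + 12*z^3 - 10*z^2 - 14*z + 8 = -5*w^3 + 8*w^2 + 20*w + 12*z^3 + z^2*(16*w - 52) + z*(-w^2 - 38*w + 72) - 32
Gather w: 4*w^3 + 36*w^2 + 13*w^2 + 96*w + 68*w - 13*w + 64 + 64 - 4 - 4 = 4*w^3 + 49*w^2 + 151*w + 120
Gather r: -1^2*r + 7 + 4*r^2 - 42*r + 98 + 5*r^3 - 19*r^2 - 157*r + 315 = 5*r^3 - 15*r^2 - 200*r + 420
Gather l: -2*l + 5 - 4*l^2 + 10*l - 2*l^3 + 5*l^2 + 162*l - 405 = -2*l^3 + l^2 + 170*l - 400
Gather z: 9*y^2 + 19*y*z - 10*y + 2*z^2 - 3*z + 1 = 9*y^2 - 10*y + 2*z^2 + z*(19*y - 3) + 1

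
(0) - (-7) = 7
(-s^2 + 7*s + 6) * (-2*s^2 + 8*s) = 2*s^4 - 22*s^3 + 44*s^2 + 48*s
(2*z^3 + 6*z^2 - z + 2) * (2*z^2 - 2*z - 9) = 4*z^5 + 8*z^4 - 32*z^3 - 48*z^2 + 5*z - 18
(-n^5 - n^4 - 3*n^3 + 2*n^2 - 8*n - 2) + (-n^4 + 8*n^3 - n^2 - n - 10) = -n^5 - 2*n^4 + 5*n^3 + n^2 - 9*n - 12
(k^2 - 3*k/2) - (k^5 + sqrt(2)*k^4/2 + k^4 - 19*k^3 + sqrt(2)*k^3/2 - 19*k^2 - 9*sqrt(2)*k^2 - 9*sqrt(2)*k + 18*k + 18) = -k^5 - k^4 - sqrt(2)*k^4/2 - sqrt(2)*k^3/2 + 19*k^3 + 9*sqrt(2)*k^2 + 20*k^2 - 39*k/2 + 9*sqrt(2)*k - 18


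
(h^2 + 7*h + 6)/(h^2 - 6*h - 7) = (h + 6)/(h - 7)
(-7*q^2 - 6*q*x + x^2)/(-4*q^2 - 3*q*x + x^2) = (-7*q + x)/(-4*q + x)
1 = 1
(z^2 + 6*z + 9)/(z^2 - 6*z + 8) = (z^2 + 6*z + 9)/(z^2 - 6*z + 8)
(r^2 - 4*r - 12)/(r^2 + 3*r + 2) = (r - 6)/(r + 1)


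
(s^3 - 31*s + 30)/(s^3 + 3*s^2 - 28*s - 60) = (s - 1)/(s + 2)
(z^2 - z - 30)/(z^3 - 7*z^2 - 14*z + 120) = (z + 5)/(z^2 - z - 20)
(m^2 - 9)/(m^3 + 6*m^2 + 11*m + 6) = (m - 3)/(m^2 + 3*m + 2)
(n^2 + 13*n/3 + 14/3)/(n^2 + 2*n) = (n + 7/3)/n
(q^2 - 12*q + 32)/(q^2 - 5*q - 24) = (q - 4)/(q + 3)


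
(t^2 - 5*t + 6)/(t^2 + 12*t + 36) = (t^2 - 5*t + 6)/(t^2 + 12*t + 36)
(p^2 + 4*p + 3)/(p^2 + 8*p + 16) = (p^2 + 4*p + 3)/(p^2 + 8*p + 16)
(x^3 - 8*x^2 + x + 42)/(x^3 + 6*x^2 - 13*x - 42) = (x - 7)/(x + 7)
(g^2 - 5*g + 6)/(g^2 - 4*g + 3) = (g - 2)/(g - 1)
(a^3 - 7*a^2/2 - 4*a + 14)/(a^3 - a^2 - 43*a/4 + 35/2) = 2*(2*a^2 - 3*a - 14)/(4*a^2 + 4*a - 35)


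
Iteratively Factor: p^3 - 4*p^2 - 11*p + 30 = (p + 3)*(p^2 - 7*p + 10) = (p - 5)*(p + 3)*(p - 2)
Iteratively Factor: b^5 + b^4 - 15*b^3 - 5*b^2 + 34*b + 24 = (b + 1)*(b^4 - 15*b^2 + 10*b + 24) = (b - 2)*(b + 1)*(b^3 + 2*b^2 - 11*b - 12) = (b - 2)*(b + 1)^2*(b^2 + b - 12) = (b - 2)*(b + 1)^2*(b + 4)*(b - 3)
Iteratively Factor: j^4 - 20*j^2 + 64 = (j - 2)*(j^3 + 2*j^2 - 16*j - 32) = (j - 2)*(j + 2)*(j^2 - 16) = (j - 2)*(j + 2)*(j + 4)*(j - 4)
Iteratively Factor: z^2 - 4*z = (z - 4)*(z)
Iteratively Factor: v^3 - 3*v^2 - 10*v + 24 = (v - 2)*(v^2 - v - 12) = (v - 2)*(v + 3)*(v - 4)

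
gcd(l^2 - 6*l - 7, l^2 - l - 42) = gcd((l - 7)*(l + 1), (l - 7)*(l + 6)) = l - 7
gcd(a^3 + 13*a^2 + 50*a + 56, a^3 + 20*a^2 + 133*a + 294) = a + 7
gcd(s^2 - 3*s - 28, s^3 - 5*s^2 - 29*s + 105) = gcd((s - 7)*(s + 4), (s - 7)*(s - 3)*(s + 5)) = s - 7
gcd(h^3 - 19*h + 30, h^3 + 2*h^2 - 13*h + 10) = h^2 + 3*h - 10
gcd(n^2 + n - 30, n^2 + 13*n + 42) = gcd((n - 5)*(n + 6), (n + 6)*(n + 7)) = n + 6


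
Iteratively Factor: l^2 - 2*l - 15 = (l - 5)*(l + 3)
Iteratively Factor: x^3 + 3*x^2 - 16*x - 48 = (x + 3)*(x^2 - 16) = (x + 3)*(x + 4)*(x - 4)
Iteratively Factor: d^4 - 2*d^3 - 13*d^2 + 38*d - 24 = (d + 4)*(d^3 - 6*d^2 + 11*d - 6) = (d - 2)*(d + 4)*(d^2 - 4*d + 3) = (d - 3)*(d - 2)*(d + 4)*(d - 1)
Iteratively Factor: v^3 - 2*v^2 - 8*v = (v)*(v^2 - 2*v - 8) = v*(v - 4)*(v + 2)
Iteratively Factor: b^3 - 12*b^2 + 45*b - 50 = (b - 2)*(b^2 - 10*b + 25) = (b - 5)*(b - 2)*(b - 5)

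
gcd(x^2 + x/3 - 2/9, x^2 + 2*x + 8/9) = x + 2/3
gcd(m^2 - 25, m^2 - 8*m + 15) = m - 5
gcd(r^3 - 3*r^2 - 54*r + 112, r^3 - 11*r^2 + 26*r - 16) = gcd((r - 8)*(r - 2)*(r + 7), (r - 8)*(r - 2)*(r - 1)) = r^2 - 10*r + 16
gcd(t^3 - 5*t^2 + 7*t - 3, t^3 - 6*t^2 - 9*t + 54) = t - 3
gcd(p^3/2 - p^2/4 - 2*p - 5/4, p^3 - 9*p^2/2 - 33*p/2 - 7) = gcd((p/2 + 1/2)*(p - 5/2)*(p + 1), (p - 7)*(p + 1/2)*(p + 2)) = 1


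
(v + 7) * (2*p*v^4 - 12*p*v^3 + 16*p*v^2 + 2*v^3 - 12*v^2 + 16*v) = 2*p*v^5 + 2*p*v^4 - 68*p*v^3 + 112*p*v^2 + 2*v^4 + 2*v^3 - 68*v^2 + 112*v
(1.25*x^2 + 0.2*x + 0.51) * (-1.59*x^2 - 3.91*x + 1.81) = -1.9875*x^4 - 5.2055*x^3 + 0.6696*x^2 - 1.6321*x + 0.9231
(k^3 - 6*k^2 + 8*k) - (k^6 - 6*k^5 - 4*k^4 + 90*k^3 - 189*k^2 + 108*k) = -k^6 + 6*k^5 + 4*k^4 - 89*k^3 + 183*k^2 - 100*k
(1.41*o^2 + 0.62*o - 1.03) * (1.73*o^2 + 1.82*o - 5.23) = 2.4393*o^4 + 3.6388*o^3 - 8.0278*o^2 - 5.1172*o + 5.3869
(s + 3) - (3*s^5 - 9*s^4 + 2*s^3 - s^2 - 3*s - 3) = -3*s^5 + 9*s^4 - 2*s^3 + s^2 + 4*s + 6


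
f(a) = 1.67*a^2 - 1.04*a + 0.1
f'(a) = 3.34*a - 1.04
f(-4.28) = 35.14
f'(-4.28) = -15.34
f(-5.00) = 47.05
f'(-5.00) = -17.74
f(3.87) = 21.09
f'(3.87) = 11.89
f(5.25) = 40.67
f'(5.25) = 16.50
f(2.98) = 11.83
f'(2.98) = 8.91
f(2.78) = 10.12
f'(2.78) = 8.25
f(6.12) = 56.28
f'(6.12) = 19.40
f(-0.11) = 0.23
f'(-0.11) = -1.41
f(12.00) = 228.10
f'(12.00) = 39.04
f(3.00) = 12.01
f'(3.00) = 8.98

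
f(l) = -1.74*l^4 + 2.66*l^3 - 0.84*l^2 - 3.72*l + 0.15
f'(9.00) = -4446.30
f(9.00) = -9578.37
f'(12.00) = -10901.64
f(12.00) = -31649.61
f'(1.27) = -7.24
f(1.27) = -5.01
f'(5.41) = -881.30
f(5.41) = -1113.90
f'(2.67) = -83.79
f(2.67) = -53.57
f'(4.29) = -413.58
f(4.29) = -410.61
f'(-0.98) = 12.14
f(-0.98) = -1.12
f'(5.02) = -691.54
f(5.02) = -808.19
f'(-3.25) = 324.95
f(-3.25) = -282.07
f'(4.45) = -466.50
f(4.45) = -480.96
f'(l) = -6.96*l^3 + 7.98*l^2 - 1.68*l - 3.72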